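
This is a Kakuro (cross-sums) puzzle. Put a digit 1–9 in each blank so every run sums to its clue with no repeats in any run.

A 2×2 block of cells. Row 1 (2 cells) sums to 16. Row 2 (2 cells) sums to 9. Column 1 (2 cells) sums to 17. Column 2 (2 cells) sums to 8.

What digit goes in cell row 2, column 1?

8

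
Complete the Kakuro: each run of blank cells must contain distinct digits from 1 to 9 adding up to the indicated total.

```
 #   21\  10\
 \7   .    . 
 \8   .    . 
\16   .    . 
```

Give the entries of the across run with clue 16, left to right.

9 7

16 in 2 cells must be {7,9}.
The 16 across and the 10 down share only 7, so R3C2 = 7.
R3C1 = 16 − 7 = 9 completes the 16 across.
Nothing is forced directly, so branch on R1C1, whose candidates are 4 or 5. If R1C1 = 4: then R1C2 would have to be in {3} for the 7 across but in {1,2} for the 10 down — contradiction. So R1C1 = 5.
R1C2 = 7 − 5 = 2 completes the 7 across.
R2C1 = 21 − 14 = 7 completes the 21 down.
R2C2 = 8 − 7 = 1 completes the 8 across.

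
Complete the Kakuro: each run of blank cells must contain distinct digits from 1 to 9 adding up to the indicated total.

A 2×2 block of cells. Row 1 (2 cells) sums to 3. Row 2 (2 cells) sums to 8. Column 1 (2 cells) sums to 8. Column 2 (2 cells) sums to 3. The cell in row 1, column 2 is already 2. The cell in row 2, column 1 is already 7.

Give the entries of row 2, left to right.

3 in 2 cells must be {1,2}.
(1,1) = 3 − 2 = 1 completes the 3 across.
(2,2) = 8 − 7 = 1 completes the 8 across.

7 1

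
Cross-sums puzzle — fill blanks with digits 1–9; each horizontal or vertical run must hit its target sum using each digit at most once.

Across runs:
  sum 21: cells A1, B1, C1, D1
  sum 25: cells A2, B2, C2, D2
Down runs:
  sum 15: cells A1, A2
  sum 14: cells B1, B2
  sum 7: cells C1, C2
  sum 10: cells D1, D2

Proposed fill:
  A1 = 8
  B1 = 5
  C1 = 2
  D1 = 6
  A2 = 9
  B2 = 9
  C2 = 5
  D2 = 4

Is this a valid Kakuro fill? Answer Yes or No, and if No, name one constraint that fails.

No — the across run A2–D2 sums to 27, not 25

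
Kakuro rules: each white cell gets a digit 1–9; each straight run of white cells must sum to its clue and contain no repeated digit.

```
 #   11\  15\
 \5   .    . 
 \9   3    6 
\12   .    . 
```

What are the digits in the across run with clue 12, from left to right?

Given what's placed, R3C1 must be 7 to fit the 12 across and 11 down.
R3C2 = 12 − 7 = 5 completes the 12 across.
R1C1 = 11 − 10 = 1 completes the 11 down.
R1C2 = 5 − 1 = 4 completes the 5 across.

7 5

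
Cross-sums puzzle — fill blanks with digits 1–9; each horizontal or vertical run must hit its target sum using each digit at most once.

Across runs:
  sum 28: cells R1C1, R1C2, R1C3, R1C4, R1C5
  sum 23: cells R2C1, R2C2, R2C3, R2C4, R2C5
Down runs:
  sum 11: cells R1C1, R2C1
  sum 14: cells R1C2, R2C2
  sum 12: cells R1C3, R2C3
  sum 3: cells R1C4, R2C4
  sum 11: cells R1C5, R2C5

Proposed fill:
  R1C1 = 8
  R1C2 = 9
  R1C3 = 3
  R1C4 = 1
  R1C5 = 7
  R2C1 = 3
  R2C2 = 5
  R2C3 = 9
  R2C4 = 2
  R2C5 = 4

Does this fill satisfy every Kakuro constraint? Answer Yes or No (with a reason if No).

Across: 8+9+3+1+7=28; 3+5+9+2+4=23. Down: 8+3=11; 9+5=14; 3+9=12; 1+2=3; 7+4=11. No digit repeats within any run.

Yes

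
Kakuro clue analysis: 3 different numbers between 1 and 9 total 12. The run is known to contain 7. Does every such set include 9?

No

Counterexample: {1,4,7} sums to 12 under that restriction without using 9.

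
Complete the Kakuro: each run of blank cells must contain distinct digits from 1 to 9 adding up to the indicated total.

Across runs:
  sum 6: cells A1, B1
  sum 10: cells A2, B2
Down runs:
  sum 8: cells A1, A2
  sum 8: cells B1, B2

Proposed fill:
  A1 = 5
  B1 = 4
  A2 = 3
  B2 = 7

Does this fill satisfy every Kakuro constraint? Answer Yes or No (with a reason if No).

No — the down run B1–B2 sums to 11, not 8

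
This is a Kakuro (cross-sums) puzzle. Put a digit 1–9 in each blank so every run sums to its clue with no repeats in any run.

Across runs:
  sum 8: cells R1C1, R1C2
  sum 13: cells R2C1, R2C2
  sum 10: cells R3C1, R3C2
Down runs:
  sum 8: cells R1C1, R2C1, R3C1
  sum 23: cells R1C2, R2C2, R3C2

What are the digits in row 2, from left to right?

5, 8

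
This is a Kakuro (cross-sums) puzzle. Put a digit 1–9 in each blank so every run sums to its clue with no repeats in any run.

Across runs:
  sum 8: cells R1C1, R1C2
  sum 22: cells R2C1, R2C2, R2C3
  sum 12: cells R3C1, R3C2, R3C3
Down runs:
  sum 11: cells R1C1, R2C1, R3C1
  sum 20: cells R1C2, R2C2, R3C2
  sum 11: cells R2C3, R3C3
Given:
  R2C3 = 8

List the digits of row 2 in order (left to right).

5, 9, 8

R2C1 = 5: the only remaining digit allowed by both the 22 across and the 11 down.
R2C2 = 22 − 13 = 9 completes the 22 across.
R3C3 = 11 − 8 = 3 completes the 11 down.
R1C1 = 2: the only remaining digit allowed by both the 8 across and the 11 down.
R1C2 = 8 − 2 = 6 completes the 8 across.
R3C1 = 11 − 7 = 4 completes the 11 down.
R3C2 = 12 − 7 = 5 completes the 12 across.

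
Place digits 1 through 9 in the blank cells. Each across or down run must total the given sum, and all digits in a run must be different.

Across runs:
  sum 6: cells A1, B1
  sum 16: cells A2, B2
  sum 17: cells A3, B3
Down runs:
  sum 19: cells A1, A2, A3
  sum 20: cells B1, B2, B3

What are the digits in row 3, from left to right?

16 in 2 cells must be {7,9}; 17 in 2 cells must be {8,9}.
Nothing is forced directly, so branch on B1, whose candidates are 4 or 5. If B1 = 5: then A1 would have to be in {1} for the 6 across but in {2,3,4,5,6,7,8,9} for the 19 down — contradiction. So B1 = 4.
A1 = 6 − 4 = 2 completes the 6 across.
Given what's placed, A2 must be 9 to fit the 16 across and 19 down.
B2 = 16 − 9 = 7 completes the 16 across.
A3 = 19 − 11 = 8 completes the 19 down.
B3 = 17 − 8 = 9 completes the 17 across.

8, 9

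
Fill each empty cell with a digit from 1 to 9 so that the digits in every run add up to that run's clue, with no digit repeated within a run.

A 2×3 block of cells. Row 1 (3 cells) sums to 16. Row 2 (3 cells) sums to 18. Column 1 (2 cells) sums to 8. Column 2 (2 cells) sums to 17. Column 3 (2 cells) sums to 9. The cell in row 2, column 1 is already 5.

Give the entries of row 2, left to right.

5, 9, 4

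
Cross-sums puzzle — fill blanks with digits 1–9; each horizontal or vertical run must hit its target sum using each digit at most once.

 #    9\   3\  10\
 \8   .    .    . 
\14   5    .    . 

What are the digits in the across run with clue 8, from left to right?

4 1 3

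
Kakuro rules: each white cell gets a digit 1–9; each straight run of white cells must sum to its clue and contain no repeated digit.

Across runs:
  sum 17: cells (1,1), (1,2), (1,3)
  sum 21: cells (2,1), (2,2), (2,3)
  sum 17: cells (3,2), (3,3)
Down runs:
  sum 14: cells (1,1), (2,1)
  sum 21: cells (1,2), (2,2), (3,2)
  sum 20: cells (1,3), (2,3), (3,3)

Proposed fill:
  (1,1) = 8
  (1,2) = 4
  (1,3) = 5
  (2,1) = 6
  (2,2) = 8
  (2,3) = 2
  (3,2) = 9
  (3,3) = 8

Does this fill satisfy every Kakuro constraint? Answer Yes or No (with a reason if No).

No — the across run (2,1)–(2,3) sums to 16, not 21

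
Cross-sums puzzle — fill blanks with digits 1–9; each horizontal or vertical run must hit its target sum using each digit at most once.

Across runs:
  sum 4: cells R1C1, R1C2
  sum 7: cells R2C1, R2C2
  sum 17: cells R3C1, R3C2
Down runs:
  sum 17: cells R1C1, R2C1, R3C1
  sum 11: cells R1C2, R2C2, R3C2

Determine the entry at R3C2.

8

4 in 2 cells must be {1,3}; 17 in 2 cells must be {8,9}.
The 17 across and the 11 down share only 8, so R3C2 = 8.
Given what's placed, R1C2 must be 1 to fit the 4 across and 11 down.
R2C2 = 11 − 9 = 2 completes the 11 down.
R3C1 = 17 − 8 = 9 completes the 17 across.
R1C1 = 4 − 1 = 3 completes the 4 across.
R2C1 = 7 − 2 = 5 completes the 7 across.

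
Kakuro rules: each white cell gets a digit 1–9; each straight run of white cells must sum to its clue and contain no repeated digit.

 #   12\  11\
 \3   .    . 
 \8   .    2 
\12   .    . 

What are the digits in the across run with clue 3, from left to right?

3 in 2 cells must be {1,2}.
R1C2 = 1: the only remaining digit allowed by both the 3 across and the 11 down.
R2C1 = 8 − 2 = 6 completes the 8 across.
R3C2 = 11 − 3 = 8 completes the 11 down.
R1C1 = 3 − 1 = 2 completes the 3 across.
R3C1 = 12 − 8 = 4 completes the 12 across.

2 1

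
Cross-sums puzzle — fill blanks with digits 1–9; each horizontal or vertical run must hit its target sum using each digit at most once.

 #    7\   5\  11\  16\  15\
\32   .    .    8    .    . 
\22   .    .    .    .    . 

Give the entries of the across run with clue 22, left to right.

2 1 3 7 9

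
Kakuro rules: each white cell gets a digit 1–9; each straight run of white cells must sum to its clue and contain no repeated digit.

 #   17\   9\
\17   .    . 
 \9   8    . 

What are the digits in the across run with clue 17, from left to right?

9 8

17 in 2 cells must be {8,9}.
R1C1 = 17 − 8 = 9 completes the 17 down.
R1C2 = 17 − 9 = 8 completes the 17 across.
R2C2 = 9 − 8 = 1 completes the 9 across.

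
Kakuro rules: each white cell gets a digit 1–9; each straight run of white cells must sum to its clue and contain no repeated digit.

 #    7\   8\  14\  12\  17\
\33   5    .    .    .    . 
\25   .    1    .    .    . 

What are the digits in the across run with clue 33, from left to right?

17 in 2 cells must be {8,9}.
R1C2 = 8 − 1 = 7 completes the 8 down.
R2C1 = 7 − 5 = 2 completes the 7 down.
Nothing is forced directly, so branch on R1C3, whose candidates are 8 or 9. If R1C3 = 8: that forces R1C5 = 9, R2C3 = 6, after which R2C5 would have to be in {7,9} for the 25 across but in {8} for the 17 down — contradiction. So R1C3 = 9.
Given what's placed, R1C5 must be 8 to fit the 33 across and 17 down.
R2C3 = 14 − 9 = 5 completes the 14 down.
R2C5 = 17 − 8 = 9 completes the 17 down.
R1C4 = 33 − 29 = 4 completes the 33 across.

5 7 9 4 8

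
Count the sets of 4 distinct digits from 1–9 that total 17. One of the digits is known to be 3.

4 distinct digits from 1–9 sum between 10 and 30.
Keeping only sets containing 3.
Enumerating: {1,3,4,9}, {1,3,5,8}, {1,3,6,7}, {2,3,4,8}, {2,3,5,7}.

5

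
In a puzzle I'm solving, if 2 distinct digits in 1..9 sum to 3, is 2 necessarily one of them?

The only way to make 3 from 2 distinct digits is {1,2}, which contains 2.

Yes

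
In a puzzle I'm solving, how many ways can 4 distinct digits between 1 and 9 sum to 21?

11

4 distinct digits from 1–9 sum between 10 and 30.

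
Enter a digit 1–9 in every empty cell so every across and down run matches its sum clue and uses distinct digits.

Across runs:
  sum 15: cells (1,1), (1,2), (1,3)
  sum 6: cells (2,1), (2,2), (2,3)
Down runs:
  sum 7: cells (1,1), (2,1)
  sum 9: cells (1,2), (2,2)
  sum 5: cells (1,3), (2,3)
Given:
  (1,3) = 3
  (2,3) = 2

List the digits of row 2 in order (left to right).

3 1 2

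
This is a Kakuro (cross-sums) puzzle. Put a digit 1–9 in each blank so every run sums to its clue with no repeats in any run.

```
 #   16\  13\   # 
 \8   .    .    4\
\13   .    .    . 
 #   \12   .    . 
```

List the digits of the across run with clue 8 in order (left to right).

7 1

16 in 2 cells must be {7,9}; 4 in 2 cells must be {1,3}.
The 8 across and the 16 down share only 7, so R1C1 = 7.
R1C2 = 8 − 7 = 1 completes the 8 across.
R2C1 = 16 − 7 = 9 completes the 16 down.
R2C2 = 3: the only remaining digit allowed by both the 13 across and the 13 down.
R2C3 = 13 − 12 = 1 completes the 13 across.
R3C2 = 13 − 4 = 9 completes the 13 down.
R3C3 = 12 − 9 = 3 completes the 12 across.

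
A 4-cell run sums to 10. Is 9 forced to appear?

No

The only way to make 10 from 4 distinct digits is {1,2,3,4}, which does not contain 9.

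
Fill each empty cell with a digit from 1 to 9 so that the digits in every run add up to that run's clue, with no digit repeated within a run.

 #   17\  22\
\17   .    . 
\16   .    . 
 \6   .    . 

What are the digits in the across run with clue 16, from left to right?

7, 9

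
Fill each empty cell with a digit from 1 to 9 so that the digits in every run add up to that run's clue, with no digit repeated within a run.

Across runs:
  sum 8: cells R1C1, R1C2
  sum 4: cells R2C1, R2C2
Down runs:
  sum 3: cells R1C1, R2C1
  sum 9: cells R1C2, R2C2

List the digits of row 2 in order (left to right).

4 in 2 cells must be {1,3}; 3 in 2 cells must be {1,2}.
The 4 across and the 3 down share only 1, so R2C1 = 1.
R2C2 = 4 − 1 = 3 completes the 4 across.
R1C1 = 3 − 1 = 2 completes the 3 down.
R1C2 = 8 − 2 = 6 completes the 8 across.

1, 3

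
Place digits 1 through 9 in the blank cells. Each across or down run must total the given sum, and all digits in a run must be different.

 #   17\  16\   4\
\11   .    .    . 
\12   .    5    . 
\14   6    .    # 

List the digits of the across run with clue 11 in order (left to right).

7 3 1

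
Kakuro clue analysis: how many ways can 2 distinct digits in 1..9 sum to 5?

2 distinct digits from 1–9 sum between 3 and 17.
Enumerating: {1,4}, {2,3}.

2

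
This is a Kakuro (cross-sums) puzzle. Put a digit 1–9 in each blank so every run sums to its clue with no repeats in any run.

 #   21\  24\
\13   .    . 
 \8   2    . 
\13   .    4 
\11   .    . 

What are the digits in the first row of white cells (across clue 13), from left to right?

R2C2 = 8 − 2 = 6 completes the 8 across.
R3C1 = 13 − 4 = 9 completes the 13 across.
No cell is forced outright now. R1C2 can only be 5 or 9 (the digits allowed by both its 13 across and its 24 down). If R1C2 = 5: then R1C1 would have to be in {8} for the 13 across but in {3,4,6,7} for the 21 down — contradiction. So R1C2 = 9.
R1C1 = 13 − 9 = 4 completes the 13 across.
R4C1 = 21 − 15 = 6 completes the 21 down.
R4C2 = 11 − 6 = 5 completes the 11 across.

4 9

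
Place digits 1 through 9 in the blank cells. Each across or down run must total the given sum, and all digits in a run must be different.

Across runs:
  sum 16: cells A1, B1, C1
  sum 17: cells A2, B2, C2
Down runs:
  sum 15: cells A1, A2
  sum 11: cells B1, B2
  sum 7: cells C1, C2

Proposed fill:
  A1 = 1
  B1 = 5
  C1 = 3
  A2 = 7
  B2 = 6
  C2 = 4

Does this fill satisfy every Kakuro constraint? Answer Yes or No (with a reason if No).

No — the down run A1–A2 sums to 8, not 15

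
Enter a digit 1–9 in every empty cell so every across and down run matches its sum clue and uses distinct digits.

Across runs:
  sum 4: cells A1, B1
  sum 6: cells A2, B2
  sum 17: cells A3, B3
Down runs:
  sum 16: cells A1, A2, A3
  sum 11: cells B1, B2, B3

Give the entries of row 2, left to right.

4 2

4 in 2 cells must be {1,3}; 17 in 2 cells must be {8,9}.
The 17 across and the 11 down share only 8, so B3 = 8.
Given what's placed, B1 must be 1 to fit the 4 across and 11 down.
B2 = 11 − 9 = 2 completes the 11 down.
A3 = 17 − 8 = 9 completes the 17 across.
A1 = 4 − 1 = 3 completes the 4 across.
A2 = 6 − 2 = 4 completes the 6 across.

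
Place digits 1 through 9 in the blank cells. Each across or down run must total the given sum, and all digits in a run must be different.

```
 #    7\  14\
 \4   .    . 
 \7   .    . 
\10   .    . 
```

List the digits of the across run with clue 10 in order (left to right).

4 in 2 cells must be {1,3}; 7 in 3 cells must be {1,2,4}.
The 4 across and the 7 down share only 1, so R1C1 = 1.
R1C2 = 4 − 1 = 3 completes the 4 across.
Nothing is forced directly, so branch on R2C1, whose candidates are 2 or 4. If R2C1 = 4: then R2C2 would have to be in {3} for the 7 across but in {2,4,5,6,7,9} for the 14 down — contradiction. So R2C1 = 2.
R2C2 = 7 − 2 = 5 completes the 7 across.
R3C1 = 7 − 3 = 4 completes the 7 down.
R3C2 = 10 − 4 = 6 completes the 10 across.

4 6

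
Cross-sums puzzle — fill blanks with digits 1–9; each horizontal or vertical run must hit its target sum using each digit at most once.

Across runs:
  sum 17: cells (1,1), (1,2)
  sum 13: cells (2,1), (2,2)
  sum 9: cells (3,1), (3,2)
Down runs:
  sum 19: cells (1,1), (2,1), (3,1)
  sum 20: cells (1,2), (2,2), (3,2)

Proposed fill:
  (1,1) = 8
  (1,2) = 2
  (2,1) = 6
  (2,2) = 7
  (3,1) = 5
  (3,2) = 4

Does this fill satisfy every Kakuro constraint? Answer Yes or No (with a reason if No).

No — the down run (1,2)–(3,2) sums to 13, not 20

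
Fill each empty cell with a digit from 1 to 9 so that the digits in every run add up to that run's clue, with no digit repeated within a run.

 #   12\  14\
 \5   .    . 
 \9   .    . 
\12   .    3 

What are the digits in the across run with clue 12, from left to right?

9 3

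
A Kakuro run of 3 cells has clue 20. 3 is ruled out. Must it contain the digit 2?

Counterexample: {4,7,9} sums to 20 under that restriction without using 2.

No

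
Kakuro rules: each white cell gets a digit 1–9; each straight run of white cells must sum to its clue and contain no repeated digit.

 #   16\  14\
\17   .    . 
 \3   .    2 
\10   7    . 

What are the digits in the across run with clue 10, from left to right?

7 3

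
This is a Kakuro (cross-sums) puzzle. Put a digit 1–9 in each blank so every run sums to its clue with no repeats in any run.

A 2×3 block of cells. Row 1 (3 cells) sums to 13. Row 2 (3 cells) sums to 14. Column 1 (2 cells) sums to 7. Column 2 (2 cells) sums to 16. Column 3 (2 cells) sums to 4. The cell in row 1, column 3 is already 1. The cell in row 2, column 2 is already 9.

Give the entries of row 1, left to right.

5 7 1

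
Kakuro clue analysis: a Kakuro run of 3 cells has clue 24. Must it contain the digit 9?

The only way to make 24 from 3 distinct digits is {7,8,9}, which contains 9.

Yes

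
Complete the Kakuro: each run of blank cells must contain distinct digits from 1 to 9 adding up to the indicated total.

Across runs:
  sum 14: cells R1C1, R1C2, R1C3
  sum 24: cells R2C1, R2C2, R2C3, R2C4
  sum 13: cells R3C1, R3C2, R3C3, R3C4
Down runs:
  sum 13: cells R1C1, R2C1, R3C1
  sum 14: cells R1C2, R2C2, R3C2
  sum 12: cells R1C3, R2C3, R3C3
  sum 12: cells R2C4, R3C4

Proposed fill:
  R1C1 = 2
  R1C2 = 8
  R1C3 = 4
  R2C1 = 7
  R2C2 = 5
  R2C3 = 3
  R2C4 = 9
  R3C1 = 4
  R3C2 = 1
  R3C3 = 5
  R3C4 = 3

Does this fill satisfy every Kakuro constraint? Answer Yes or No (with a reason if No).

Across: 2+8+4=14; 7+5+3+9=24; 4+1+5+3=13. Down: 2+7+4=13; 8+5+1=14; 4+3+5=12; 9+3=12. No digit repeats within any run.

Yes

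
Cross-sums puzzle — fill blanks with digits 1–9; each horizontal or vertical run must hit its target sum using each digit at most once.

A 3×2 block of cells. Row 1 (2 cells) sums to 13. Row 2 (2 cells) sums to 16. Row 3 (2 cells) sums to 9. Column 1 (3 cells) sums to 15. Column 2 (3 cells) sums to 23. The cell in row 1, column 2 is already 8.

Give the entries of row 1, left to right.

5, 8

16 in 2 cells must be {7,9}; 23 in 3 cells must be {6,8,9}.
(1,1) = 13 − 8 = 5 completes the 13 across.
(2,2) = 9: the only remaining digit allowed by both the 16 across and the 23 down.
(3,2) = 23 − 17 = 6 completes the 23 down.
(2,1) = 16 − 9 = 7 completes the 16 across.
(3,1) = 9 − 6 = 3 completes the 9 across.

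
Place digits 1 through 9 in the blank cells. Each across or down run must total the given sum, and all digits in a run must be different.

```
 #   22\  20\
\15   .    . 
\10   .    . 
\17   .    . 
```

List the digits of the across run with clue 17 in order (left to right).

9, 8

17 in 2 cells must be {8,9}.
Nothing is forced directly, so branch on R3C1, whose candidates are 8 or 9. If R3C1 = 8: that forces R1C1 = 9, R1C2 = 6, after which R2C1 would have to be in {1,2,3,4,6,7,8,9} for the 10 across but in {5} for the 22 down — contradiction. So R3C1 = 9.
R3C2 = 17 − 9 = 8 completes the 17 across.
Nothing is forced directly, so branch on R1C2, whose candidates are 7 or 9. If R1C2 = 7: that forces R1C1 = 8, after which R2C1 would have to be in {1,2,3,4,6,7,8,9} for the 10 across but in {5} for the 22 down — contradiction. So R1C2 = 9.
R1C1 = 15 − 9 = 6 completes the 15 across.
R2C1 = 22 − 15 = 7 completes the 22 down.
R2C2 = 10 − 7 = 3 completes the 10 across.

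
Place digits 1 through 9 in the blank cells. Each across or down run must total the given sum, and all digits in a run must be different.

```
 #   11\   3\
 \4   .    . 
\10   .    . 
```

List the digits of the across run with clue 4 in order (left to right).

4 in 2 cells must be {1,3}; 3 in 2 cells must be {1,2}.
The 4 across and the 11 down share only 3, so R1C1 = 3.
R1C2 = 4 − 3 = 1 completes the 4 across.
R2C1 = 11 − 3 = 8 completes the 11 down.
R2C2 = 10 − 8 = 2 completes the 10 across.

3 1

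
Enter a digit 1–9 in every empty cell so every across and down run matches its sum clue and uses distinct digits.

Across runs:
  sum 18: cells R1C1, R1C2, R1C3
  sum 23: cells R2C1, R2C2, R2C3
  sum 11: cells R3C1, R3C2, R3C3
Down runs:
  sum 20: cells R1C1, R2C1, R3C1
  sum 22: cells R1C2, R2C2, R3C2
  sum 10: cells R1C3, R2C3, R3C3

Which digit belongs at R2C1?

8

23 in 3 cells must be {6,8,9}.
Only 6 fits R2C3 under both its across sum 23 and down sum 10.
Nothing is forced directly, so branch on R2C1, whose candidates are 8 or 9. If R2C1 = 9: that forces R2C2 = 8, R3C2 = 5, after which R3C3 would have to be in {2,4} for the 11 across but in {1,3} for the 10 down — contradiction. So R2C1 = 8.
R2C2 = 23 − 14 = 9 completes the 23 across.
No cell is forced outright now. R3C3 can only be 1 or 3 (the digits allowed by both its 11 across and its 10 down). If R3C3 = 3: that forces R1C3 = 1, R3C1 = 7, after which R3C2 would have to be in {1} for the 11 across but in {5,6,7,8} for the 22 down — contradiction. So R3C3 = 1.
R1C3 = 10 − 7 = 3 completes the 10 down.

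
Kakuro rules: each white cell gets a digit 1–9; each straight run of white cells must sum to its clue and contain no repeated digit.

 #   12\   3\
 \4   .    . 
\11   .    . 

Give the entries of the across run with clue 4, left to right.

3, 1

4 in 2 cells must be {1,3}; 3 in 2 cells must be {1,2}.
The 4 across and the 12 down share only 3, so R1C1 = 3.
R1C2 = 4 − 3 = 1 completes the 4 across.
R2C1 = 12 − 3 = 9 completes the 12 down.
R2C2 = 11 − 9 = 2 completes the 11 across.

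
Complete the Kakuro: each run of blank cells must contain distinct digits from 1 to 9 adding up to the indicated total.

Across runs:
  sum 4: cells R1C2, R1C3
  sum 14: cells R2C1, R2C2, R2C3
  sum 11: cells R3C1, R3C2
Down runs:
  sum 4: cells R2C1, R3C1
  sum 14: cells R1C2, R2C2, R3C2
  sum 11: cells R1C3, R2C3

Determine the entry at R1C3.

3

4 in 2 cells must be {1,3}.
The 4 across and the 11 down share only 3, so R1C3 = 3.
R2C3 = 11 − 3 = 8 completes the 11 down.
Intersecting the 11 across with the 4 down forces R3C1 = 3.
R3C2 = 11 − 3 = 8 completes the 11 across.
R1C2 = 4 − 3 = 1 completes the 4 across.
R2C1 = 4 − 3 = 1 completes the 4 down.
R2C2 = 14 − 9 = 5 completes the 14 across.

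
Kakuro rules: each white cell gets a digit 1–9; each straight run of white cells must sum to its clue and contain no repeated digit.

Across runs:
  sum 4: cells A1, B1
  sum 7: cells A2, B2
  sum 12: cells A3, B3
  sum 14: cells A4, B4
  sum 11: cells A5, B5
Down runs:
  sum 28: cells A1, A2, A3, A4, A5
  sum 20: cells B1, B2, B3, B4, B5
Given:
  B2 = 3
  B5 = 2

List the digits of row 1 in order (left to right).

3 1

4 in 2 cells must be {1,3}.
Given what's placed, B1 must be 1 to fit the 4 across and 20 down.
A2 = 7 − 3 = 4 completes the 7 across.
A5 = 11 − 2 = 9 completes the 11 across.
A1 = 4 − 1 = 3 completes the 4 across.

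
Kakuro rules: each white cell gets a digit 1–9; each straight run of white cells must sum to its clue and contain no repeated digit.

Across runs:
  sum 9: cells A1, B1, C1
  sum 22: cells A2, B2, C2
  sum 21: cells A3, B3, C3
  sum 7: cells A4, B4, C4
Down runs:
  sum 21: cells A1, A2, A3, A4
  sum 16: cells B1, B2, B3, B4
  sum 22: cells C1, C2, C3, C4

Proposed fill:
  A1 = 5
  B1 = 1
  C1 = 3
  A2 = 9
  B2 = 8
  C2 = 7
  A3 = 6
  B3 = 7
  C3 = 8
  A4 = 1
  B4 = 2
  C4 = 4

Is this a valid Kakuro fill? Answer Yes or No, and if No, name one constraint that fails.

No — the across run A2–C2 sums to 24, not 22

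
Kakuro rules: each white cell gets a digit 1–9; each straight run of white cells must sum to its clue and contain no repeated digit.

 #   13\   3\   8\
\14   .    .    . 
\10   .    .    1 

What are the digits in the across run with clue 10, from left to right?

7 2 1

3 in 2 cells must be {1,2}.
R1C3 = 8 − 1 = 7 completes the 8 down.
Given what's placed, R2C2 must be 2 to fit the 10 across and 3 down.
R1C2 = 3 − 2 = 1 completes the 3 down.
R2C1 = 10 − 3 = 7 completes the 10 across.
R1C1 = 14 − 8 = 6 completes the 14 across.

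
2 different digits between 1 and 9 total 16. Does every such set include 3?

No

The only way to make 16 from 2 distinct digits is {7,9}, which does not contain 3.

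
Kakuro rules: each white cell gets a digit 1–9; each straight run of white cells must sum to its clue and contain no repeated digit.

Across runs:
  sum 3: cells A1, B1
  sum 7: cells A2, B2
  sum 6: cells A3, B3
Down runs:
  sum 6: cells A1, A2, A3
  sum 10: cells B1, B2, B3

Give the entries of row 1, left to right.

3 in 2 cells must be {1,2}; 6 in 3 cells must be {1,2,3}.
Nothing is forced directly, so branch on A1, whose candidates are 1 or 2. If A1 = 1: that forces B1 = 2, A3 = 2, after which B3 would have to be in {4} for the 6 across but in {1,3,5,7} for the 10 down — contradiction. So A1 = 2.
B1 = 3 − 2 = 1 completes the 3 across.
Given what's placed, A3 must be 1 to fit the 6 across and 6 down.
B3 = 6 − 1 = 5 completes the 6 across.
A2 = 6 − 3 = 3 completes the 6 down.
B2 = 7 − 3 = 4 completes the 7 across.

2 1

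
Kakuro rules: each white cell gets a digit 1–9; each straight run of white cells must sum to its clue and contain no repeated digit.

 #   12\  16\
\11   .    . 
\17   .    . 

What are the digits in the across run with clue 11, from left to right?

4, 7

17 in 2 cells must be {8,9}; 16 in 2 cells must be {7,9}.
The 17 across and the 16 down share only 9, so R2C2 = 9.
R1C2 = 16 − 9 = 7 completes the 16 down.
R2C1 = 17 − 9 = 8 completes the 17 across.
R1C1 = 11 − 7 = 4 completes the 11 across.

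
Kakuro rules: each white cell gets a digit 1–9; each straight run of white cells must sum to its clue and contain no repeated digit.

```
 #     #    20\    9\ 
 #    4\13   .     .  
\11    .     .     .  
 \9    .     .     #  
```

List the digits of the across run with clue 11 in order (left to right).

3 7 1

4 in 2 cells must be {1,3}.
Nothing is forced directly, so branch on R2C1, whose candidates are 1 or 3. If R2C1 = 1: that forces R3C1 = 3, R3C2 = 6, after which R2C2 would have to be in {2,3,4,6,7,8} for the 11 across but in {5,9} for the 20 down — contradiction. So R2C1 = 3.
R3C1 = 4 − 3 = 1 completes the 4 down.
R3C2 = 9 − 1 = 8 completes the 9 across.
R2C2 = 7: the only remaining digit allowed by both the 11 across and the 20 down.
R2C3 = 11 − 10 = 1 completes the 11 across.
R1C2 = 20 − 15 = 5 completes the 20 down.
R1C3 = 13 − 5 = 8 completes the 13 across.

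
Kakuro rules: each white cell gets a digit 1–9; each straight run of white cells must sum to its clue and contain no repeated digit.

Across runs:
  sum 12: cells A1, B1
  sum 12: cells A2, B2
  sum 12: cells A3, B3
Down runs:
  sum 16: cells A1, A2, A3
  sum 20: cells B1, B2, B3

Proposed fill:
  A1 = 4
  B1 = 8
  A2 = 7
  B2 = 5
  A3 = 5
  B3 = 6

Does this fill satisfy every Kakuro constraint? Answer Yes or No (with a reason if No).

No — the across run A3–B3 sums to 11, not 12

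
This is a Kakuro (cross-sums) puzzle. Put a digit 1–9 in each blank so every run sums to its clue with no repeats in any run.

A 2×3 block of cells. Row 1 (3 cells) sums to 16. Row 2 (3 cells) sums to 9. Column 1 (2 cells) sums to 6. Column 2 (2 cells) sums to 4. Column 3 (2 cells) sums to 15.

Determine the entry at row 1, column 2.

3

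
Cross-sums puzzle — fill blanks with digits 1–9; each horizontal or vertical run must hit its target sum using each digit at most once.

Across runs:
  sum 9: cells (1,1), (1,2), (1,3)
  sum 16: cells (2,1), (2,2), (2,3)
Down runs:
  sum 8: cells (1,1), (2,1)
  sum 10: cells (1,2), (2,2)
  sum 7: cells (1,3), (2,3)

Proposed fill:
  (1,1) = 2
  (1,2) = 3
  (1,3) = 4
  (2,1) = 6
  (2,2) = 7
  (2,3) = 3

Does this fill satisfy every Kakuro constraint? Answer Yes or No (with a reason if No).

Across: 2+3+4=9; 6+7+3=16. Down: 2+6=8; 3+7=10; 4+3=7. No digit repeats within any run.

Yes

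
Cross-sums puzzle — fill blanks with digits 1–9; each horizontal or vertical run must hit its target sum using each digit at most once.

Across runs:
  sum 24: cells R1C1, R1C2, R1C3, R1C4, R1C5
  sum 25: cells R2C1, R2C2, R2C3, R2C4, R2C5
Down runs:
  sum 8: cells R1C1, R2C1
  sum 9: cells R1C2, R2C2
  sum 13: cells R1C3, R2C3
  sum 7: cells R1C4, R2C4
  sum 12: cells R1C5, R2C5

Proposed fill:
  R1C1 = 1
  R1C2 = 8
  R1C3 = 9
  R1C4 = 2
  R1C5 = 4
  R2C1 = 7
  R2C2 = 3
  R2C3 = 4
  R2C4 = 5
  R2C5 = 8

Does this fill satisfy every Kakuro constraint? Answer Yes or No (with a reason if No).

No — the across run R2C1–R2C5 sums to 27, not 25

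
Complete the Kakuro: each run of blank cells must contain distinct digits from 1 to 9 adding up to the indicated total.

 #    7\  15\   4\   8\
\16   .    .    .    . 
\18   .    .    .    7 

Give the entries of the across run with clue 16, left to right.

5 7 3 1

4 in 2 cells must be {1,3}.
R1C4 = 8 − 7 = 1 completes the 8 down.
Given what's placed, R1C3 must be 3 to fit the 16 across and 4 down.
R2C3 = 4 − 3 = 1 completes the 4 down.
No cell is forced outright now. R2C2 can only be 6 or 8 (the digits allowed by both its 18 across and its 15 down). If R2C2 = 6: then R1C2 would have to be in {4,5,7,8} for the 16 across but in {9} for the 15 down — contradiction. So R2C2 = 8.
R1C2 = 15 − 8 = 7 completes the 15 down.
R2C1 = 18 − 16 = 2 completes the 18 across.
R1C1 = 16 − 11 = 5 completes the 16 across.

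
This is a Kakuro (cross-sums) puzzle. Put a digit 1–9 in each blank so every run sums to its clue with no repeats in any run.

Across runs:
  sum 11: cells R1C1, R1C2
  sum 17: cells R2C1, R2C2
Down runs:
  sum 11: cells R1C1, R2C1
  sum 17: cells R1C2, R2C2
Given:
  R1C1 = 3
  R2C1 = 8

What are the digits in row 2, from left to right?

17 in 2 cells must be {8,9}.
R1C2 = 11 − 3 = 8 completes the 11 across.
R2C2 = 17 − 8 = 9 completes the 17 across.

8 9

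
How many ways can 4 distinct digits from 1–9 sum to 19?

11

4 distinct digits from 1–9 sum between 10 and 30.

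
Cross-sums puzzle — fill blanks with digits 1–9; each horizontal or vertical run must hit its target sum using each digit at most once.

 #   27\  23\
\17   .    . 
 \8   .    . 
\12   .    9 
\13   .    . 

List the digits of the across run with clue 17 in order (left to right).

17 in 2 cells must be {8,9}.
R1C2 = 8: the only remaining digit allowed by both the 17 across and the 23 down.
R3C1 = 12 − 9 = 3 completes the 12 across.
R1C1 = 17 − 8 = 9 completes the 17 across.
Given what's placed, R2C1 must be 7 to fit the 8 across and 27 down.
R2C2 = 8 − 7 = 1 completes the 8 across.
R4C1 = 27 − 19 = 8 completes the 27 down.
R4C2 = 13 − 8 = 5 completes the 13 across.

9 8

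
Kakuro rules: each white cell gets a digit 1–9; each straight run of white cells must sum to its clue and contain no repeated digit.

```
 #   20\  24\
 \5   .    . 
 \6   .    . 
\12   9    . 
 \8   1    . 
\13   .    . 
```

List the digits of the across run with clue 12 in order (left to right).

9 3

R3C2 = 12 − 9 = 3 completes the 12 across.
R4C2 = 8 − 1 = 7 completes the 8 across.
Given what's placed, R5C1 must be 5 to fit the 13 across and 20 down.
R5C2 = 13 − 5 = 8 completes the 13 across.
Given what's placed, R2C1 must be 2 to fit the 6 across and 20 down.
R2C2 = 6 − 2 = 4 completes the 6 across.
R1C1 = 20 − 17 = 3 completes the 20 down.
R1C2 = 5 − 3 = 2 completes the 5 across.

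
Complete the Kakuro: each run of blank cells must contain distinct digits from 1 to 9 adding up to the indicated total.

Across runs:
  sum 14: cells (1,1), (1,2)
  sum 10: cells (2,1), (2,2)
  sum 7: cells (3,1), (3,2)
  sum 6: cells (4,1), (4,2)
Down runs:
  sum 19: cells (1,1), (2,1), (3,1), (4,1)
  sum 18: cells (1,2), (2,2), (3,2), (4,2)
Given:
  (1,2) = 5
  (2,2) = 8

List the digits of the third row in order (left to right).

3 4

(1,1) = 14 − 5 = 9 completes the 14 across.
(2,1) = 10 − 8 = 2 completes the 10 across.
No cell is forced outright now. (4,1) can only be 1 or 5 (the digits allowed by both its 6 across and its 19 down). If (4,1) = 1: then (3,1) would have to be in {1,2,3,4,5,6} for the 7 across but in {7} for the 19 down — contradiction. So (4,1) = 5.
(3,1) = 19 − 16 = 3 completes the 19 down.
(3,2) = 7 − 3 = 4 completes the 7 across.
(4,2) = 6 − 5 = 1 completes the 6 across.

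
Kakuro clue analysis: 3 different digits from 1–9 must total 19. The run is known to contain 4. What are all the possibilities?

{4,6,9}; {4,7,8}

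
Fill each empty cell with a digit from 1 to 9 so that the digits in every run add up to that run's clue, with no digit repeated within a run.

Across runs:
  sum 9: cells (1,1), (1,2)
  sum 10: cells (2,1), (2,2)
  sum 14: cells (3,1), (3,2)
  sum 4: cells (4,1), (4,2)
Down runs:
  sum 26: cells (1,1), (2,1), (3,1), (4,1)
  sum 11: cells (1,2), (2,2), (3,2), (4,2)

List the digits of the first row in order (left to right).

6 3

4 in 2 cells must be {1,3}; 11 in 4 cells must be {1,2,3,5}.
Only 5 fits (3,2) under both its across sum 14 and down sum 11.
The 4 across and the 26 down share only 3, so (4,1) = 3.
(4,2) = 4 − 3 = 1 completes the 4 across.
(3,1) = 14 − 5 = 9 completes the 14 across.
No cell is forced outright now. (1,1) can only be 6 or 8 (the digits allowed by both its 9 across and its 26 down). If (1,1) = 8: then (1,2) would have to be in {1} for the 9 across but in {2,3} for the 11 down — contradiction. So (1,1) = 6.
(1,2) = 9 − 6 = 3 completes the 9 across.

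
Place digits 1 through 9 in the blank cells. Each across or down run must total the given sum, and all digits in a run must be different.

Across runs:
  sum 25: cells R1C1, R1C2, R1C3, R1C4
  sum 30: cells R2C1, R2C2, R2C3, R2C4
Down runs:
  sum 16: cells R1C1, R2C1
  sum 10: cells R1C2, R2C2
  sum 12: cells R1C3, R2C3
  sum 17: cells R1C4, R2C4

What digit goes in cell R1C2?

4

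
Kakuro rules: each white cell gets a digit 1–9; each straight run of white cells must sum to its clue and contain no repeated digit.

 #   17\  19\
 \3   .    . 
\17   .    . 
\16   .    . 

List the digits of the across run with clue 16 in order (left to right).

3 in 2 cells must be {1,2}; 17 in 2 cells must be {8,9}; 16 in 2 cells must be {7,9}.
The 3 across and the 19 down share only 2, so R1C2 = 2.
Given what's placed, R3C2 must be 9 to fit the 16 across and 19 down.
R1C1 = 3 − 2 = 1 completes the 3 across.
R2C1 = 9: the only remaining digit allowed by both the 17 across and the 17 down.
R2C2 = 17 − 9 = 8 completes the 17 across.
R3C1 = 16 − 9 = 7 completes the 16 across.

7 9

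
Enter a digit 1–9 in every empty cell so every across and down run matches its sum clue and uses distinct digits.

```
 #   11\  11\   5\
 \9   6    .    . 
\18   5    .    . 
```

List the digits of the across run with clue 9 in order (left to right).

6, 2, 1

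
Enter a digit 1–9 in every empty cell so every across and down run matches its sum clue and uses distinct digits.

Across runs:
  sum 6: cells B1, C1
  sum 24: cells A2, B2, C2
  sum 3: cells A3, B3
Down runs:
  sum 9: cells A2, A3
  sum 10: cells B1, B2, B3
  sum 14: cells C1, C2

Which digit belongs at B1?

24 in 3 cells must be {7,8,9}; 3 in 2 cells must be {1,2}.
The 6 across and the 14 down share only 5, so C1 = 5.
Intersecting the 24 across with the 10 down forces B2 = 7.
C2 = 14 − 5 = 9 completes the 14 down.
B1 = 6 − 5 = 1 completes the 6 across.
A2 = 24 − 16 = 8 completes the 24 across.
A3 = 9 − 8 = 1 completes the 9 down.
B3 = 3 − 1 = 2 completes the 3 across.

1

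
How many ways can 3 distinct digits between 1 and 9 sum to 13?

3 distinct digits from 1–9 sum between 6 and 24.

7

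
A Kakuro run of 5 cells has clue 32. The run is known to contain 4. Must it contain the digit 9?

Yes

The only way to make 32 from 5 distinct digits under that restriction is {4,5,6,8,9}, which contains 9.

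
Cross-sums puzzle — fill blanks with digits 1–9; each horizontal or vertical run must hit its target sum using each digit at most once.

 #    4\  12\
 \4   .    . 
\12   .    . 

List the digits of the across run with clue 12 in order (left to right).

3 9

4 in 2 cells must be {1,3}.
The 4 across and the 12 down share only 3, so R1C2 = 3.
The 12 across and the 4 down share only 3, so R2C1 = 3.
R2C2 = 12 − 3 = 9 completes the 12 across.
R1C1 = 4 − 3 = 1 completes the 4 across.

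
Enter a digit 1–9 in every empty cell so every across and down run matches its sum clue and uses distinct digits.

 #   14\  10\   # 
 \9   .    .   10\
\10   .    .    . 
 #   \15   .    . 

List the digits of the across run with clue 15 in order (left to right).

6 9

Nothing is forced directly, so branch on R2C1, whose candidates are 5 or 6. If R2C1 = 5: then R1C1 would have to be in {1,2,3,4,5,6,7,8} for the 9 across but in {9} for the 14 down — contradiction. So R2C1 = 6.
R1C1 = 14 − 6 = 8 completes the 14 down.
R1C2 = 9 − 8 = 1 completes the 9 across.
R2C2 = 3: the only remaining digit allowed by both the 10 across and the 10 down.
R2C3 = 10 − 9 = 1 completes the 10 across.
R3C2 = 10 − 4 = 6 completes the 10 down.
R3C3 = 15 − 6 = 9 completes the 15 across.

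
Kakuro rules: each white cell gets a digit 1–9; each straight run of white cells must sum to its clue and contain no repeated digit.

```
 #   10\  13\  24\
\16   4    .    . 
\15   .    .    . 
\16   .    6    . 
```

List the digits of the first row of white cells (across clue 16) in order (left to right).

4 5 7

24 in 3 cells must be {7,8,9}.
Given what's placed, R3C1 must be 1 to fit the 16 across and 10 down.
R3C3 = 16 − 7 = 9 completes the 16 across.
R1C3 = 7: the only remaining digit allowed by both the 16 across and the 24 down.
R2C1 = 10 − 5 = 5 completes the 10 down.
R2C3 = 24 − 16 = 8 completes the 24 down.
R1C2 = 16 − 11 = 5 completes the 16 across.
R2C2 = 15 − 13 = 2 completes the 15 across.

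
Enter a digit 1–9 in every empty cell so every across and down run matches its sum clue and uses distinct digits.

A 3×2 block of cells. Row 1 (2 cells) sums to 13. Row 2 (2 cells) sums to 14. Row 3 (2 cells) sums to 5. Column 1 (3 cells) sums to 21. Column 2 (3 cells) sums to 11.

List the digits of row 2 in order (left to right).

The 5 across and the 21 down share only 4, so (3,1) = 4.
(3,2) = 5 − 4 = 1 completes the 5 across.
Nothing is forced directly, so branch on (1,1), whose candidates are 8 or 9. If (1,1) = 8: then (1,2) would have to be in {5} for the 13 across but in {2,3,4,6,7,8} for the 11 down — contradiction. So (1,1) = 9.
(1,2) = 13 − 9 = 4 completes the 13 across.
(2,1) = 21 − 13 = 8 completes the 21 down.
(2,2) = 14 − 8 = 6 completes the 14 across.

8 6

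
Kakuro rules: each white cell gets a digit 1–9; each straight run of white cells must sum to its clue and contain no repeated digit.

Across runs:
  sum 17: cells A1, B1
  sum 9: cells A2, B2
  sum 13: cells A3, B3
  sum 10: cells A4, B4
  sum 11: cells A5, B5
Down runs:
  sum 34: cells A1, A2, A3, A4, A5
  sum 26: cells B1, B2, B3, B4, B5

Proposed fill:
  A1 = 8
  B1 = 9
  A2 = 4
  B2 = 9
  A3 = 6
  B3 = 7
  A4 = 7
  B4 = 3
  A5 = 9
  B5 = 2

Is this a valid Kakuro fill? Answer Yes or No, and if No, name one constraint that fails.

No — the across run A2–B2 sums to 13, not 9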